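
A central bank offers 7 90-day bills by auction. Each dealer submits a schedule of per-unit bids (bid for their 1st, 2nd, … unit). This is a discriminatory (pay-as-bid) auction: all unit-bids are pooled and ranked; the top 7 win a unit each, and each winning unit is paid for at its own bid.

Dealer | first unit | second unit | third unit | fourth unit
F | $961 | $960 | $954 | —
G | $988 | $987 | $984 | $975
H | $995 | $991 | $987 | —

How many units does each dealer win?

Pooled unit-bids ranked (top 7): 995 (H-1), 991 (H-2), 988 (G-1), 987 (G-2), 987 (H-3), 984 (G-3), 975 (G-4)
Next rejected bid: $961 (not a price — pay-as-bid).
Allocation: G 4, H 3.

G 4, H 3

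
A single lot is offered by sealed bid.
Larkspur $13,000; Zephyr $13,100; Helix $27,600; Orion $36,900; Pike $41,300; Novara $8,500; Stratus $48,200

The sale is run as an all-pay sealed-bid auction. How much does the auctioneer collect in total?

Total revenue: $188,600

Bids in order: 48,200 (Stratus) > 41,300 (Pike) > 36,900 (Orion) > 27,600 (Helix) > 13,100 (Zephyr) > 13,000 (Larkspur) > …
Every bidder forfeits their bid regardless of winning.
Revenue = 13,000 + 13,100 + 27,600 + 36,900 + 41,300 + 8,500 + 48,200 = $188,600.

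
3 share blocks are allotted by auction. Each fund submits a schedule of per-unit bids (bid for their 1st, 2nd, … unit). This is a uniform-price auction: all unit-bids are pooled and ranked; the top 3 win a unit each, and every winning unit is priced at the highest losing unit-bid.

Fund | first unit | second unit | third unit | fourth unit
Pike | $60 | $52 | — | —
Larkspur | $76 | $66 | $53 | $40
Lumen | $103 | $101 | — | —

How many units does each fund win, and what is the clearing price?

All unit-bids, highest first — top 3: 103 (Lumen-1), 101 (Lumen-2), 76 (Larkspur-1)
The (k+1)-th unit-bid is $66.
Allocation: Larkspur 1, Lumen 2.

Larkspur 1, Lumen 2; clearing price $66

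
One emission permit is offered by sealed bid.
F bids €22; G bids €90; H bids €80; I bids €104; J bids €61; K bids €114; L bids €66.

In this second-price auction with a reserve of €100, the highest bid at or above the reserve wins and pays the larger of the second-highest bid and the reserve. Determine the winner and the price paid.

Rule: the highest bid at or above the reserve wins and pays the larger of the second-highest bid and the reserve.
Bids in order: 114 (K) > 104 (I) > 90 (G) > 80 (H) > 66 (L) > 61 (J) > …
Highest eligible bid: K at €114.
Second-highest bid €104 exceeds the reserve €100 → payment €104.

K pays €104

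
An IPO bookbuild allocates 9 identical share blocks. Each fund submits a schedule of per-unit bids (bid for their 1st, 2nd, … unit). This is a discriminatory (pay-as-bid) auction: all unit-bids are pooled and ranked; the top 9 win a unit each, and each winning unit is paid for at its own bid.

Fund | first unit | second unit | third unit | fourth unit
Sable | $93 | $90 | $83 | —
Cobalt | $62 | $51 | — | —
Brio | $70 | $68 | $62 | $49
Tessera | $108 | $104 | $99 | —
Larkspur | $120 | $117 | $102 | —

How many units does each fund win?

Larkspur 3, Sable 3, Tessera 3

Pooled unit-bids ranked (top 9): 120 (Larkspur-1), 117 (Larkspur-2), 108 (Tessera-1), 104 (Tessera-2), 102 (Larkspur-3), 99 (Tessera-3), 93 (Sable-1), 90 (Sable-2), 83 (Sable-3)
Next rejected bid: $70 (not a price — pay-as-bid).
Allocation: Larkspur 3, Sable 3, Tessera 3.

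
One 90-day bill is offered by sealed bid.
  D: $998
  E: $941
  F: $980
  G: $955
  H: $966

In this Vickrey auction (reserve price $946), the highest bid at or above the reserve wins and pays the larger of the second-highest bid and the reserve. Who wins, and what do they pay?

D pays $980

Bids in order: 998 (D) > 980 (F) > 966 (H) > 955 (G) > 941 (E)
D has the top bid at or above the reserve ($998).
max(second-highest $980, reserve $946) = $980; the reserve does not bind.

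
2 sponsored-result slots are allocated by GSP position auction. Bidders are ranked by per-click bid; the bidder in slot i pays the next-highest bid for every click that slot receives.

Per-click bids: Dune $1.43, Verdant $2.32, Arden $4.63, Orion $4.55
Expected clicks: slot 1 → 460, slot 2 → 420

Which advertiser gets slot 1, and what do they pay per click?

Sorting advertisers: $4.63 (Arden) > $4.55 (Orion) > $2.32 (Verdant) > …
Slot 1 goes to the first-ranked bidder, Arden, who pays the next bid down: $4.55/click.

Arden; $4.55 per click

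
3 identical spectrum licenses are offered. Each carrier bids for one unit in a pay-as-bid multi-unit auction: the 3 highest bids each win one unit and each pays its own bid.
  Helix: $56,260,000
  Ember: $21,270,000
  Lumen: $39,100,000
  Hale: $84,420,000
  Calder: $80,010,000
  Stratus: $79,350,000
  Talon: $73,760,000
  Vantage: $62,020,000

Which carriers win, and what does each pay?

Bids ranked high→low: 84,420,000 (Hale), 80,010,000 (Calder), 79,350,000 (Stratus), 73,760,000 (Talon), 62,020,000 (Vantage), …
Top 3: Hale, Calder, Stratus.
Each winner pays its own bid: Hale $84,420,000, Calder $80,010,000, Stratus $79,350,000.

Hale $84,420,000, Calder $80,010,000, Stratus $79,350,000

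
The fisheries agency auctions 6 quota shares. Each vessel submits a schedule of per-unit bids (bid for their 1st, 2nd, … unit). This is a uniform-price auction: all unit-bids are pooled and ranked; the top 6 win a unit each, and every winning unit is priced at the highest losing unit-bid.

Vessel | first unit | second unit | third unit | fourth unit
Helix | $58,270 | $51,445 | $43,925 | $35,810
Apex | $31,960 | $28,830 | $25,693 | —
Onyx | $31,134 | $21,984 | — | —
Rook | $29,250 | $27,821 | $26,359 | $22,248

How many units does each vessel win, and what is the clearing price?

Merging the schedules and taking the best 6: 58,270 (Helix-1), 51,445 (Helix-2), 43,925 (Helix-3), 35,810 (Helix-4), 31,960 (Apex-1), 31,134 (Onyx-1)
The (k+1)-th unit-bid is $29,250.
Allocation: Apex 1, Helix 4, Onyx 1.

Apex 1, Helix 4, Onyx 1; clearing price $29,250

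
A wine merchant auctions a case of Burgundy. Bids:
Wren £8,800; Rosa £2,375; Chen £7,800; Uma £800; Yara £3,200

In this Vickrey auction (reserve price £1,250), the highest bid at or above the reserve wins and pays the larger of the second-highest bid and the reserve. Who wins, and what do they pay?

Wren pays £7,800

Vickrey auction (reserve price £1,250): the highest bid at or above the reserve wins and pays the larger of the second-highest bid and the reserve.
Bids in order: 8,800 (Wren) > 7,800 (Chen) > 3,200 (Yara) > 2,375 (Rosa) > 800 (Uma)
Wren has the top bid at or above the reserve (£8,800).
Second-highest bid £7,800 exceeds the reserve £1,250 → payment £7,800.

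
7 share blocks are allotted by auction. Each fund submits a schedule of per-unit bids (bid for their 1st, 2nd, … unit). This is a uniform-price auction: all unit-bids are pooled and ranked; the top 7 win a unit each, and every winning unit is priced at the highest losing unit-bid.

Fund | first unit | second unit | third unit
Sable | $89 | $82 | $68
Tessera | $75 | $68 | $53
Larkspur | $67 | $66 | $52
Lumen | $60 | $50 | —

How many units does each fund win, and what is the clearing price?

All unit-bids, highest first — top 7: 89 (Sable-1), 82 (Sable-2), 75 (Tessera-1), 68 (Sable-3), 68 (Tessera-2), 67 (Larkspur-1), 66 (Larkspur-2)
Highest rejected unit-bid = $60.
Allocation: Larkspur 2, Sable 3, Tessera 2.

Larkspur 2, Sable 3, Tessera 2; clearing price $60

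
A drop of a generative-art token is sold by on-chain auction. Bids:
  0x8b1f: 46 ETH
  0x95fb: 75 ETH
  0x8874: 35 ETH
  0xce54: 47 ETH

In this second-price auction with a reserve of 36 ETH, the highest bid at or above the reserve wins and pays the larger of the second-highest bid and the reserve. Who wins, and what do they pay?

0x95fb pays 47 ETH

Bids in order: 75 (0x95fb) > 47 (0xce54) > 46 (0x8b1f) > 35 (0x8874)
Highest eligible bid: 0x95fb at 75 ETH.
Second-highest bid 47 ETH exceeds the reserve 36 ETH → payment 47 ETH.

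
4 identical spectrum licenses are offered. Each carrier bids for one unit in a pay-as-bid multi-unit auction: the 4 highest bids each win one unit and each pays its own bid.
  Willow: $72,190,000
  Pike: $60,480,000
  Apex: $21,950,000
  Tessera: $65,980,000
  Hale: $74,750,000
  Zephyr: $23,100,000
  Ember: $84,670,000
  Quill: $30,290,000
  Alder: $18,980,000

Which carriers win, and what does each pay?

Ember $84,670,000, Hale $74,750,000, Willow $72,190,000, Tessera $65,980,000

Bids ranked high→low: 84,670,000 (Ember), 74,750,000 (Hale), 72,190,000 (Willow), 65,980,000 (Tessera), 60,480,000 (Pike), 30,290,000 (Quill), …
Winners (4 units): Ember, Hale, Willow, Tessera.
Each winner pays its own bid: Ember $84,670,000, Hale $74,750,000, Willow $72,190,000, Tessera $65,980,000.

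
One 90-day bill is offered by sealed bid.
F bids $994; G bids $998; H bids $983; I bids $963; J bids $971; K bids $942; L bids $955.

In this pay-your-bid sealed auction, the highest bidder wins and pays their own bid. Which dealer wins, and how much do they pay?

G pays $998

Pay-your-bid sealed auction: the highest bidder wins and pays their own bid.
Bids in order: 998 (G) > 994 (F) > 983 (H) > 971 (J) > 963 (I) > 955 (L) > …
G is highest → pays own bid, $998.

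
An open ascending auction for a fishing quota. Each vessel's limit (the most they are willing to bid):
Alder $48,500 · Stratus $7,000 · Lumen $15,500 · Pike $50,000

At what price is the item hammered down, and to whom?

Pike wins at $48,500

Ascending (English) auction: the price rises until one bidder remains; the winner pays the price at which the last rival dropped out.
Limits ranked: 50,000 (Pike) > 48,500 (Alder) > 15,500 (Lumen) > 7,000 (Stratus)
Alder is the last rival to drop out, at $48,500; Pike remains and wins at that price.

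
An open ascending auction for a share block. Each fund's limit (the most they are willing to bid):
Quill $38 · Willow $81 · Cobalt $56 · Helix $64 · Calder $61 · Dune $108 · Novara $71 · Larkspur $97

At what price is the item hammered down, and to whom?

Dune wins at $97

Limits in order: 108 (Dune) > 97 (Larkspur) > 81 (Willow) > 71 (Novara) > 64 (Helix) > 61 (Calder) > …
Larkspur is the last rival to drop out, at $97; Dune remains and wins at that price.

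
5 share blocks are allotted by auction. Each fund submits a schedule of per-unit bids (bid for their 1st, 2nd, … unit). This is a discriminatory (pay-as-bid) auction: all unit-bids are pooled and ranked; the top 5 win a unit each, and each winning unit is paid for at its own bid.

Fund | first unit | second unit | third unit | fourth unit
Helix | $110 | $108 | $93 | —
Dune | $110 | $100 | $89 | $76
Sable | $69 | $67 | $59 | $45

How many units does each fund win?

Dune 2, Helix 3

All unit-bids, highest first — top 5: 110 (Helix-1), 110 (Dune-1), 108 (Helix-2), 100 (Dune-2), 93 (Helix-3)
Next rejected bid: $89 (not a price — pay-as-bid).
Allocation: Dune 2, Helix 3.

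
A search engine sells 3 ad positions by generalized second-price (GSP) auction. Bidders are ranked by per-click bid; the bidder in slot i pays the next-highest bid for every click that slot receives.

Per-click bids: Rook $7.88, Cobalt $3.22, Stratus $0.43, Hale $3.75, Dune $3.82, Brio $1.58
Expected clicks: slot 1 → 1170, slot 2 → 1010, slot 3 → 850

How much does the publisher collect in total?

Ranked by bid: $7.88 (Rook) > $3.82 (Dune) > $3.75 (Hale) > $3.22 (Cobalt) > …
Slot 1: Rook pays $3.82 × 1170 = $4469.40
Slot 2: Dune pays $3.75 × 1010 = $3787.50
Slot 3: Hale pays $3.22 × 850 = $2737.00
Total = $10993.90

Total revenue: $10993.90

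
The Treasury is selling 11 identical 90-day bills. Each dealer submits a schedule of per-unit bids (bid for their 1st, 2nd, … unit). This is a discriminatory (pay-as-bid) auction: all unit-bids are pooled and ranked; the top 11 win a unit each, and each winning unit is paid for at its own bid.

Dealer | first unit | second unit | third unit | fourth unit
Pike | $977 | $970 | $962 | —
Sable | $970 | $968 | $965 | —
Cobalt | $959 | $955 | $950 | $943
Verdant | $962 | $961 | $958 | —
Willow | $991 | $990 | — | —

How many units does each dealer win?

Pooled unit-bids ranked (top 11): 991 (Willow-1), 990 (Willow-2), 977 (Pike-1), 970 (Pike-2), 970 (Sable-1), 968 (Sable-2), 965 (Sable-3), 962 (Pike-3), 962 (Verdant-1), 961 (Verdant-2), 959 (Cobalt-1)
Next rejected bid: $958 (not a price — pay-as-bid).
Allocation: Cobalt 1, Pike 3, Sable 3, Verdant 2, Willow 2.

Cobalt 1, Pike 3, Sable 3, Verdant 2, Willow 2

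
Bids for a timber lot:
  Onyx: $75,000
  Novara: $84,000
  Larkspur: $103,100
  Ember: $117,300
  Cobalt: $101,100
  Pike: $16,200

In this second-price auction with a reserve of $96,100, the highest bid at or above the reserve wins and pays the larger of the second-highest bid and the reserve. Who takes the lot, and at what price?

Bids in order: 117,300 (Ember) > 103,100 (Larkspur) > 101,100 (Cobalt) > 84,000 (Novara) > 75,000 (Onyx) > 16,200 (Pike)
Ember has the top bid at or above the reserve ($117,300).
max(second-highest $103,100, reserve $96,100) = $103,100; the reserve does not bind.

Ember pays $103,100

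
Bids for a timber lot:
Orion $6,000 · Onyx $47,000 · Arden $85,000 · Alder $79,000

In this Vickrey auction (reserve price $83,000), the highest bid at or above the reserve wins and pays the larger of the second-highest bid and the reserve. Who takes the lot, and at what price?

Arden pays $83,000

Rule: the highest bid at or above the reserve wins and pays the larger of the second-highest bid and the reserve.
Sorting bids: 85,000 (Arden) > 79,000 (Alder) > 47,000 (Onyx) > 6,000 (Orion)
Highest eligible bid: Arden at $85,000.
max(second-highest $79,000, reserve $83,000) = $83,000.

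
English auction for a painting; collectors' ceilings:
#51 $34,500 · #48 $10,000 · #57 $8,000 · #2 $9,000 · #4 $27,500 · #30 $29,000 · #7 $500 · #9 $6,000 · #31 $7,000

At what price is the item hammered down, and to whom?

#51 wins at $29,000

Sorting limits: 34,500 (#51) > 29,000 (#30) > 27,500 (#4) > 10,000 (#48) > 9,000 (#2) > 8,000 (#57) > …
Bidding ends when #30 exits at $29,000; #51 takes it.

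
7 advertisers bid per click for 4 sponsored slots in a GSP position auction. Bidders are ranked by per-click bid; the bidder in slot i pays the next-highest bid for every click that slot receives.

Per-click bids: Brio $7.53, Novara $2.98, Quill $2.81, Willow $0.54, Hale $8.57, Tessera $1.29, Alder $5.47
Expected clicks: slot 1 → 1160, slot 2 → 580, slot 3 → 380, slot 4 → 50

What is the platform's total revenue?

Total revenue: $13180.30

Per-click bids in order: $8.57 (Hale) > $7.53 (Brio) > $5.47 (Alder) > $2.98 (Novara) > $2.81 (Quill) > …
Slot 1: Hale pays $7.53 × 1160 = $8734.80
Slot 2: Brio pays $5.47 × 580 = $3172.60
Slot 3: Alder pays $2.98 × 380 = $1132.40
Slot 4: Novara pays $2.81 × 50 = $140.50
Total = $13180.30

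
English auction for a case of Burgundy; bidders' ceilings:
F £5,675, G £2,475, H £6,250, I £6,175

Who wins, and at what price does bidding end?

Rule: the price rises until one bidder remains; the winner pays the price at which the last rival dropped out.
Limits ranked: 6,250 (H) > 6,175 (I) > 5,675 (F) > 2,475 (G)
Bidding ends when I exits at £6,175; H takes it.

H wins at £6,175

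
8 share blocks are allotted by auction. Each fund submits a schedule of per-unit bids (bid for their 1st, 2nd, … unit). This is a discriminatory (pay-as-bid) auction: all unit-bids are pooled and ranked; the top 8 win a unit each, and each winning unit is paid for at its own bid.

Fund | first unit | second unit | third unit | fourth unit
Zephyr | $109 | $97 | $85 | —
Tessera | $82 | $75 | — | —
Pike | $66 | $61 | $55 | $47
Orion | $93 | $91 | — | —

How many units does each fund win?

Orion 2, Pike 1, Tessera 2, Zephyr 3

Pooled unit-bids ranked (top 8): 109 (Zephyr-1), 97 (Zephyr-2), 93 (Orion-1), 91 (Orion-2), 85 (Zephyr-3), 82 (Tessera-1), 75 (Tessera-2), 66 (Pike-1)
Next rejected bid: $61 (not a price — pay-as-bid).
Allocation: Orion 2, Pike 1, Tessera 2, Zephyr 3.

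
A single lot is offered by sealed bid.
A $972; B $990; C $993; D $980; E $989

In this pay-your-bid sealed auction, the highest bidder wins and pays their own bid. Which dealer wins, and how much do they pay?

C pays $993

Pay-your-bid sealed auction: the highest bidder wins and pays their own bid.
Bids ranked: 993 (C) > 990 (B) > 989 (E) > 980 (D) > 972 (A)
C has the highest bid and pays exactly that: $993.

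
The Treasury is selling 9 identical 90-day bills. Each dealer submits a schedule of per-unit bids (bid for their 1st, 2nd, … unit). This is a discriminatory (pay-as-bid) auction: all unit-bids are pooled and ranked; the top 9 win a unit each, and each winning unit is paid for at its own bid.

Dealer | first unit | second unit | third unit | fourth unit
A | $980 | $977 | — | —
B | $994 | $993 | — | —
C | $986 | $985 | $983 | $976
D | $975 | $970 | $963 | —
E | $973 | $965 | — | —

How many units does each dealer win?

Merging the schedules and taking the best 9: 994 (B-1), 993 (B-2), 986 (C-1), 985 (C-2), 983 (C-3), 980 (A-1), 977 (A-2), 976 (C-4), 975 (D-1)
Next rejected bid: $973 (not a price — pay-as-bid).
Allocation: A 2, B 2, C 4, D 1.

A 2, B 2, C 4, D 1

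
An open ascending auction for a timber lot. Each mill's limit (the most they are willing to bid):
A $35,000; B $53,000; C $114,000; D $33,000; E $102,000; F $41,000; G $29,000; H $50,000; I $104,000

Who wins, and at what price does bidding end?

C wins at $104,000

Rule: the price rises until one bidder remains; the winner pays the price at which the last rival dropped out.
Limits in order: 114,000 (C) > 104,000 (I) > 102,000 (E) > 53,000 (B) > 50,000 (H) > 41,000 (F) > …
Bidding ends when I exits at $104,000; C takes it.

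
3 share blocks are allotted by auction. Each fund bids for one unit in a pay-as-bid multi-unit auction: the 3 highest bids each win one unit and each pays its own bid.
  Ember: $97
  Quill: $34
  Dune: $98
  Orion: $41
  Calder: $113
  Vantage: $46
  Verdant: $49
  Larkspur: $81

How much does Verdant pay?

Sorting: 113 (Calder), 98 (Dune), 97 (Ember), 81 (Larkspur), 49 (Verdant), …
Top 3: Calder, Dune, Ember.
Verdant does not win → $0.

Verdant pays $0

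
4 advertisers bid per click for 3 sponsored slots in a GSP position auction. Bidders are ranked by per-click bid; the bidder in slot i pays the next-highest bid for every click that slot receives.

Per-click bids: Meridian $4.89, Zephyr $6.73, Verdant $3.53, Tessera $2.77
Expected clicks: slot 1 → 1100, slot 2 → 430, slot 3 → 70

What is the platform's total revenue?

Total revenue: $7090.80

Per-click bids in order: $6.73 (Zephyr) > $4.89 (Meridian) > $3.53 (Verdant) > $2.77 (Tessera)
Slot 1: Zephyr pays $4.89 × 1100 = $5379.00
Slot 2: Meridian pays $3.53 × 430 = $1517.90
Slot 3: Verdant pays $2.77 × 70 = $193.90
Total = $7090.80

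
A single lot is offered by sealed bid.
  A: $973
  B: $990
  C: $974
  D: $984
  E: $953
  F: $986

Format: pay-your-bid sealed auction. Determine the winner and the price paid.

Pay-your-bid sealed auction: the highest bidder wins and pays their own bid.
Bids ranked: 990 (B) > 986 (F) > 984 (D) > 974 (C) > 973 (A) > 953 (E)
B has the highest bid and pays exactly that: $990.

B pays $990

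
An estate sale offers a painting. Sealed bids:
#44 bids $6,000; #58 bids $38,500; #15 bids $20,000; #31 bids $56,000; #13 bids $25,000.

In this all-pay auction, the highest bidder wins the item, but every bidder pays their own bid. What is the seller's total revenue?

All-pay auction: the highest bidder wins the item, but every bidder pays their own bid.
Bids ranked: 56,000 (#31) > 38,500 (#58) > 25,000 (#13) > 20,000 (#15) > 6,000 (#44)
#31 wins with the top bid; all bids are sunk regardless.
Every bidder forfeits their bid regardless of winning.
Revenue = 6,000 + 38,500 + 20,000 + 56,000 + 25,000 = $145,500.

Total revenue: $145,500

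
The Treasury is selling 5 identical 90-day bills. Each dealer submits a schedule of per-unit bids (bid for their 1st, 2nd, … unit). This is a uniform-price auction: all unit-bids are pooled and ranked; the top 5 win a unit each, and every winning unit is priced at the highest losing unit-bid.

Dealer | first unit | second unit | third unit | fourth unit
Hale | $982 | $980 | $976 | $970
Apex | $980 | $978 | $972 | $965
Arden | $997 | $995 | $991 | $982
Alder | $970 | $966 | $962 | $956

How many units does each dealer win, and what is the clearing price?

All unit-bids, highest first — top 5: 997 (Arden-1), 995 (Arden-2), 991 (Arden-3), 982 (Hale-1), 982 (Arden-4)
First bid not allocated: $980.
Allocation: Arden 4, Hale 1.

Arden 4, Hale 1; clearing price $980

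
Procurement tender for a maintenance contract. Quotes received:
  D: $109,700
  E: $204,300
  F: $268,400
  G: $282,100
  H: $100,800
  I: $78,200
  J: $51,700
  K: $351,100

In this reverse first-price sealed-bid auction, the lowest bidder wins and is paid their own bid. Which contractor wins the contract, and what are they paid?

Reverse first-price sealed-bid auction: the lowest bidder wins and is paid their own bid.
Sorting bids: 51,700 (J) < 78,200 (I) < 100,800 (H) < 109,700 (D) < 204,300 (E) < 268,400 (F) < …
First-price: J is paid what they bid, $51,700.

J is paid $51,700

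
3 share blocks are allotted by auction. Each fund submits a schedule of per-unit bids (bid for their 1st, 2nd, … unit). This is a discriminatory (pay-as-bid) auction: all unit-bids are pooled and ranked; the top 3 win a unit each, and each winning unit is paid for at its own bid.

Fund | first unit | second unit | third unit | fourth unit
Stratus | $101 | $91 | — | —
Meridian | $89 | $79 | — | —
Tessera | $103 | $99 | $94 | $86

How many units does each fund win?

Stratus 1, Tessera 2

Merging the schedules and taking the best 3: 103 (Tessera-1), 101 (Stratus-1), 99 (Tessera-2)
Next rejected bid: $94 (not a price — pay-as-bid).
Allocation: Stratus 1, Tessera 2.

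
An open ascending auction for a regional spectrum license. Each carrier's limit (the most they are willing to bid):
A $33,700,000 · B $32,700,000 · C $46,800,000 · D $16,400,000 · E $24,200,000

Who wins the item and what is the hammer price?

C wins at $33,700,000

Limits in order: 46,800,000 (C) > 33,700,000 (A) > 32,700,000 (B) > 24,200,000 (E) > 16,400,000 (D)
Once the price passes $33,700,000, only C is left; the hammer falls at A's limit of $33,700,000.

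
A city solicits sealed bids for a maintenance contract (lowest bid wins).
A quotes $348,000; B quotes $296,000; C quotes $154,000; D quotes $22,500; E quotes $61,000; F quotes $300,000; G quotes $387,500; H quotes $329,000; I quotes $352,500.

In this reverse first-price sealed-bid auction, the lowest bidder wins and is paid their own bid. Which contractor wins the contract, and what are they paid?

D is paid $22,500

Reverse first-price sealed-bid auction: the lowest bidder wins and is paid their own bid.
Bids ranked: 22,500 (D) < 61,000 (E) < 154,000 (C) < 296,000 (B) < 300,000 (F) < 329,000 (H) < …
D is lowest → is paid own bid, $22,500.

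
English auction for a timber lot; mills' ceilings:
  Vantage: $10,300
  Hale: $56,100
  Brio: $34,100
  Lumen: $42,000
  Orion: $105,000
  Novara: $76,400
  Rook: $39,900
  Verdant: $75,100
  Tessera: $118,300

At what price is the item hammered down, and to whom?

Tessera wins at $105,000

Limits in order: 118,300 (Tessera) > 105,000 (Orion) > 76,400 (Novara) > 75,100 (Verdant) > 56,100 (Hale) > 42,000 (Lumen) > …
Bidding ends when Orion exits at $105,000; Tessera takes it.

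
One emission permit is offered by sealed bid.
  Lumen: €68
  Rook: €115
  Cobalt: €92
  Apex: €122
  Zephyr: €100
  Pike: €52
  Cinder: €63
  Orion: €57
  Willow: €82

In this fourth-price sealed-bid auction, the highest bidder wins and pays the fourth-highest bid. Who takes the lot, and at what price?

Bids in order: 122 (Apex) > 115 (Rook) > 100 (Zephyr) > 92 (Cobalt) > 82 (Willow) > 68 (Lumen) > …
Apex wins; payment is bid #4 in the ranking = €92.

Apex pays €92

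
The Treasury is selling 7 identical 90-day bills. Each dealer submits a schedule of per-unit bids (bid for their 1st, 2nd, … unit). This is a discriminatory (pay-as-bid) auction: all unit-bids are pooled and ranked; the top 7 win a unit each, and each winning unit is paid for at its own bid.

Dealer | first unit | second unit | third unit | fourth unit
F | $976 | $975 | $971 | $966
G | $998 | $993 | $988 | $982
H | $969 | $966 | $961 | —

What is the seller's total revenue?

Merging the schedules and taking the best 7: 998 (G-1), 993 (G-2), 988 (G-3), 982 (G-4), 976 (F-1), 975 (F-2), 971 (F-3)
Next rejected bid: $969 (not a price — pay-as-bid).
Each winning unit pays its own bid.
Revenue = 998 + 993 + 988 + 982 + 976 + 975 + 971 = $6,883.

Total revenue: $6,883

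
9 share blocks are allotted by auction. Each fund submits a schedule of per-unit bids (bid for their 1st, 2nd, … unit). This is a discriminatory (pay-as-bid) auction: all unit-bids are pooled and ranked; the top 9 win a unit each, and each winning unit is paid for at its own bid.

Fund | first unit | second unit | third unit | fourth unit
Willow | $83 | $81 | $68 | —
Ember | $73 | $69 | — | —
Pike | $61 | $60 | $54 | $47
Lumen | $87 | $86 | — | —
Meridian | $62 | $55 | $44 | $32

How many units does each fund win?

Ember 2, Lumen 2, Meridian 1, Pike 1, Willow 3

Merging the schedules and taking the best 9: 87 (Lumen-1), 86 (Lumen-2), 83 (Willow-1), 81 (Willow-2), 73 (Ember-1), 69 (Ember-2), 68 (Willow-3), 62 (Meridian-1), 61 (Pike-1)
Next rejected bid: $60 (not a price — pay-as-bid).
Allocation: Ember 2, Lumen 2, Meridian 1, Pike 1, Willow 3.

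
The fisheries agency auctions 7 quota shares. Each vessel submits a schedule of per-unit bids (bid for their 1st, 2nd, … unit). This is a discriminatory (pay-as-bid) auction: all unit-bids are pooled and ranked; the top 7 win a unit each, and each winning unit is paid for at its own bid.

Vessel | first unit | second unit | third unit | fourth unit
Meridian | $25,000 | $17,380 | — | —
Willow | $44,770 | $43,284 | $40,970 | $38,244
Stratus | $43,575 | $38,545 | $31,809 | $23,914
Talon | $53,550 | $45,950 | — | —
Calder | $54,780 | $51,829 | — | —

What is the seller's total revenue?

Merging the schedules and taking the best 7: 54,780 (Calder-1), 53,550 (Talon-1), 51,829 (Calder-2), 45,950 (Talon-2), 44,770 (Willow-1), 43,575 (Stratus-1), 43,284 (Willow-2)
Next rejected bid: $40,970 (not a price — pay-as-bid).
Each winning unit pays its own bid.
Revenue = 54,780 + 53,550 + 51,829 + 45,950 + 44,770 + 43,575 + 43,284 = $337,738.

Total revenue: $337,738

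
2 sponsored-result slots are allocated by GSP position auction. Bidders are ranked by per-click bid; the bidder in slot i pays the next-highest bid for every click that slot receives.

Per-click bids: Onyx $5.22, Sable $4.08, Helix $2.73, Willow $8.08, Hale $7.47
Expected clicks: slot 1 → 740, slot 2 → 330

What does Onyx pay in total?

Onyx pays $0.00

Ranked by bid: $8.08 (Willow) > $7.47 (Hale) > $5.22 (Onyx) > …
Onyx ranks below slot 2 → no slot, pays nothing.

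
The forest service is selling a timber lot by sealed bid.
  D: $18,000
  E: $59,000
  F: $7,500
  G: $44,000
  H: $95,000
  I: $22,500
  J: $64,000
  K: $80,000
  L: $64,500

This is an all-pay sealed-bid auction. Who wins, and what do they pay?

Bids in order: 95,000 (H) > 80,000 (K) > 64,500 (L) > 64,000 (J) > 59,000 (E) > 44,000 (G) > …
H is highest and takes the item; every bidder forfeits their bid.

H pays $95,000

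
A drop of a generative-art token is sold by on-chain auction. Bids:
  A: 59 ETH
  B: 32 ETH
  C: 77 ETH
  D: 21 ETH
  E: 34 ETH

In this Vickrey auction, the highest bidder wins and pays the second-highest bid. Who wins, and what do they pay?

C pays 59 ETH

Sorting bids: 77 (C) > 59 (A) > 34 (E) > 32 (B) > 21 (D)
C is highest; pays the second-highest bid, 59 ETH.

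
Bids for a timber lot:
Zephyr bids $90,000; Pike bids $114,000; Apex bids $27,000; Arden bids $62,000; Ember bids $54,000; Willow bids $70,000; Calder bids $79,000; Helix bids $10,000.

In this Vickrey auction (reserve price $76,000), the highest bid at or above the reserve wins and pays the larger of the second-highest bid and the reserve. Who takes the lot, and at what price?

Bids ranked: 114,000 (Pike) > 90,000 (Zephyr) > 79,000 (Calder) > 70,000 (Willow) > 62,000 (Arden) > 54,000 (Ember) > …
Pike has the top bid at or above the reserve ($114,000).
Second-highest bid $90,000 exceeds the reserve $76,000 → payment $90,000.

Pike pays $90,000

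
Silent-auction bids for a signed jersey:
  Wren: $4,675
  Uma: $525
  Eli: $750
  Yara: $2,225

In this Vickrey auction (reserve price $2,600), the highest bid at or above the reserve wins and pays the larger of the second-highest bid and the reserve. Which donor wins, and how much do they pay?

Wren pays $2,600

Rule: the highest bid at or above the reserve wins and pays the larger of the second-highest bid and the reserve.
Bids in order: 4,675 (Wren) > 2,225 (Yara) > 750 (Eli) > 525 (Uma)
Wren has the top bid at or above the reserve ($4,675).
Second-highest bid $2,225 is below the reserve $2,600, so the reserve binds → payment $2,600.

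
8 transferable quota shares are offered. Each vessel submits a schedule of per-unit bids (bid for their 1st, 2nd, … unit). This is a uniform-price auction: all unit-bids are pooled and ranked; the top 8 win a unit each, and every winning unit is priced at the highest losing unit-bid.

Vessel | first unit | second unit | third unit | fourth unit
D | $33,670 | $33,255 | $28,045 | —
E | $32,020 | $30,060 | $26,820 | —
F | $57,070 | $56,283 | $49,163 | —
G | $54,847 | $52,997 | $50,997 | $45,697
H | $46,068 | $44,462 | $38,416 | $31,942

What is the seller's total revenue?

Pooled unit-bids ranked (top 8): 57,070 (F-1), 56,283 (F-2), 54,847 (G-1), 52,997 (G-2), 50,997 (G-3), 49,163 (F-3), 46,068 (H-1), 45,697 (G-4)
First bid not allocated: $44,462.
Allocation: F 3, G 4, H 1. Every unit priced at $44,462.
Revenue = 8 × 44,462 = $355,696.

Total revenue: $355,696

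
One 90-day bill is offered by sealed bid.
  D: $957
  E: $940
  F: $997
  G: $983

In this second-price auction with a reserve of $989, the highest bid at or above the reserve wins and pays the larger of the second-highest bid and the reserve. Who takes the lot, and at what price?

Bids in order: 997 (F) > 983 (G) > 957 (D) > 940 (E)
F has the top bid at or above the reserve ($997).
max(second-highest $983, reserve $989) = $989.

F pays $989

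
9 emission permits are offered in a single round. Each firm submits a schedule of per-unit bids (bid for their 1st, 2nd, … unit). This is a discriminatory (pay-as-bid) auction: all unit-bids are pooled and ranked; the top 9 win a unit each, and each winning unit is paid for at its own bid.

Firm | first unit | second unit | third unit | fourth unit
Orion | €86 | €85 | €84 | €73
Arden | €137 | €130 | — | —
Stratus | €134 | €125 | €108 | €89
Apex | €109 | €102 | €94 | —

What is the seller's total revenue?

Total revenue: €1,028

All unit-bids, highest first — top 9: 137 (Arden-1), 134 (Stratus-1), 130 (Arden-2), 125 (Stratus-2), 109 (Apex-1), 108 (Stratus-3), 102 (Apex-2), 94 (Apex-3), 89 (Stratus-4)
Next rejected bid: €86 (not a price — pay-as-bid).
Each winning unit pays its own bid.
Revenue = 137 + 134 + 130 + 125 + 109 + 108 + 102 + 94 + 89 = €1,028.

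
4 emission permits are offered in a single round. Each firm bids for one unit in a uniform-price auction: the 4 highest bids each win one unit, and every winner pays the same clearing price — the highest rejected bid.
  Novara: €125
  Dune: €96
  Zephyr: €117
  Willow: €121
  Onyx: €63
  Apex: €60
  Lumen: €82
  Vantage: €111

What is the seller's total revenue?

Total revenue: €384

Sorting: 125 (Novara), 121 (Willow), 117 (Zephyr), 111 (Vantage), 96 (Dune), 82 (Lumen), …
The 4 highest are Novara, Willow, Zephyr, Vantage.
Clearing price = highest rejected bid = €96.
Total revenue = 4 × €96 = €384.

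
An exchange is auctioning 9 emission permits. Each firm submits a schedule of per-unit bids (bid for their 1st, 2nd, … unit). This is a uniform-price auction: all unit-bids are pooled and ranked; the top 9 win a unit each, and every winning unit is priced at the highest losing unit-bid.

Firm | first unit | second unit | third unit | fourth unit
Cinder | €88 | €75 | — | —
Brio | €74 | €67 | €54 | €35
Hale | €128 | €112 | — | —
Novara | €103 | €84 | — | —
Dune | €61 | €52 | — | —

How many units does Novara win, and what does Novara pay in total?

Novara: 2 units, pays €108

Merging the schedules and taking the best 9: 128 (Hale-1), 112 (Hale-2), 103 (Novara-1), 88 (Cinder-1), 84 (Novara-2), 75 (Cinder-2), 74 (Brio-1), 67 (Brio-2), 61 (Dune-1)
Highest rejected unit-bid = €54.
Novara wins 2 unit(s) at €54 each.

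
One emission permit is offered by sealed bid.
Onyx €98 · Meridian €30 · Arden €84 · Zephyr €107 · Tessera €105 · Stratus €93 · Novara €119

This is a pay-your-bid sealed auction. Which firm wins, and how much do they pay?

Novara pays €119

Pay-your-bid sealed auction: the highest bidder wins and pays their own bid.
Sorting bids: 119 (Novara) > 107 (Zephyr) > 105 (Tessera) > 98 (Onyx) > 93 (Stratus) > 84 (Arden) > …
Novara has the highest bid and pays exactly that: €119.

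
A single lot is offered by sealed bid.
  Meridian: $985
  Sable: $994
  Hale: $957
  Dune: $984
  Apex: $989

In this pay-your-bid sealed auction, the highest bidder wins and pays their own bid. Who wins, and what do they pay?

Sable pays $994

Bids in order: 994 (Sable) > 989 (Apex) > 985 (Meridian) > 984 (Dune) > 957 (Hale)
Sable is highest → pays own bid, $994.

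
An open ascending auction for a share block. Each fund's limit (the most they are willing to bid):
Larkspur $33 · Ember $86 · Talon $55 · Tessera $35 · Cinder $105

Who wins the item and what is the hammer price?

Ascending (English) auction: the price rises until one bidder remains; the winner pays the price at which the last rival dropped out.
Sorting limits: 105 (Cinder) > 86 (Ember) > 55 (Talon) > 35 (Tessera) > 33 (Larkspur)
Ember is the last rival to drop out, at $86; Cinder remains and wins at that price.

Cinder wins at $86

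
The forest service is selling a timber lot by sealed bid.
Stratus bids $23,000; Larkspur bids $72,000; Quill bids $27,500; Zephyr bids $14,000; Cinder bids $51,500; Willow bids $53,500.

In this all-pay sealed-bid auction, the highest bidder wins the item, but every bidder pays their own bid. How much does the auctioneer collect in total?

All-pay sealed-bid auction: the highest bidder wins the item, but every bidder pays their own bid.
Bids ranked: 72,000 (Larkspur) > 53,500 (Willow) > 51,500 (Cinder) > 27,500 (Quill) > 23,000 (Stratus) > 14,000 (Zephyr)
Larkspur wins with the top bid; all bids are sunk regardless.
Every bidder forfeits their bid regardless of winning.
Revenue = 23,000 + 72,000 + 27,500 + 14,000 + 51,500 + 53,500 = $241,500.

Total revenue: $241,500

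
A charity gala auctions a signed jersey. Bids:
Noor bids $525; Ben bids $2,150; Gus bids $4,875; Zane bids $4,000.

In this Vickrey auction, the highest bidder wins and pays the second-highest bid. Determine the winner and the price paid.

Vickrey auction: the highest bidder wins and pays the second-highest bid.
Bids ranked: 4,875 (Gus) > 4,000 (Zane) > 2,150 (Ben) > 525 (Noor)
Gus is highest; pays the second-highest bid, $4,000.

Gus pays $4,000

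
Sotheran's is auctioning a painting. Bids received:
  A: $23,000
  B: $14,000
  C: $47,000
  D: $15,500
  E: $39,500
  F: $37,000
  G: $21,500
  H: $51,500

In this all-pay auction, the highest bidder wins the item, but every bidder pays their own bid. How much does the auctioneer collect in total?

All-pay auction: the highest bidder wins the item, but every bidder pays their own bid.
Bids ranked: 51,500 (H) > 47,000 (C) > 39,500 (E) > 37,000 (F) > 23,000 (A) > 21,500 (G) > …
Every bidder forfeits their bid regardless of winning.
Revenue = 23,000 + 14,000 + 47,000 + 15,500 + 39,500 + 37,000 + 21,500 + 51,500 = $249,000.

Total revenue: $249,000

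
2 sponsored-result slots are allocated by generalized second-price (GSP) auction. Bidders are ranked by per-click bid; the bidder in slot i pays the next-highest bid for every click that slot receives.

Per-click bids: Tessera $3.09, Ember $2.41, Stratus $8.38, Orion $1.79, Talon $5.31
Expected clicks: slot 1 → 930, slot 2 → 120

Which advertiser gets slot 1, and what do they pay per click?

Ranked by bid: $8.38 (Stratus) > $5.31 (Talon) > $3.09 (Tessera) > …
Slot 1 goes to the first-ranked bidder, Stratus, who pays the next bid down: $5.31/click.

Stratus; $5.31 per click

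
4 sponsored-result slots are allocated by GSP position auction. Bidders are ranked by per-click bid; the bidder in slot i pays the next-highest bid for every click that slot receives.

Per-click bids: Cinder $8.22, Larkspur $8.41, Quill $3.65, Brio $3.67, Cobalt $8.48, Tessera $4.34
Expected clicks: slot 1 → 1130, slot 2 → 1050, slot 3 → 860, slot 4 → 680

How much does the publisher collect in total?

Sorting advertisers: $8.48 (Cobalt) > $8.41 (Larkspur) > $8.22 (Cinder) > $4.34 (Tessera) > $3.67 (Brio) > …
Slot 1: Cobalt pays $8.41 × 1130 = $9503.30
Slot 2: Larkspur pays $8.22 × 1050 = $8631.00
Slot 3: Cinder pays $4.34 × 860 = $3732.40
Slot 4: Tessera pays $3.67 × 680 = $2495.60
Total = $24362.30

Total revenue: $24362.30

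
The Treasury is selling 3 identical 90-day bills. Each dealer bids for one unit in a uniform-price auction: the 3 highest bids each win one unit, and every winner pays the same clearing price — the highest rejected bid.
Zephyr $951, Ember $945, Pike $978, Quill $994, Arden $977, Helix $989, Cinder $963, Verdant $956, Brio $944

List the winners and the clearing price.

Quill, Helix, Pike; each pays $977

Bids ranked high→low: 994 (Quill), 989 (Helix), 978 (Pike), 977 (Arden), 963 (Cinder), …
Winners (3 units): Quill, Helix, Pike.
Highest unsuccessful bid: $977 → clearing price.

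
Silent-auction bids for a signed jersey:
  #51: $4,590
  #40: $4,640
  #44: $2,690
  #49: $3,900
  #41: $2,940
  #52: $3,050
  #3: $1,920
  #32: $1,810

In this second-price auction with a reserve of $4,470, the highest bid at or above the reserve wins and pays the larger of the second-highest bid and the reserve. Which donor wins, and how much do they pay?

#40 pays $4,590

Bids ranked: 4,640 (#40) > 4,590 (#51) > 3,900 (#49) > 3,050 (#52) > 2,940 (#41) > 2,690 (#44) > …
#40 has the top bid at or above the reserve ($4,640).
Second-highest bid $4,590 exceeds the reserve $4,470 → payment $4,590.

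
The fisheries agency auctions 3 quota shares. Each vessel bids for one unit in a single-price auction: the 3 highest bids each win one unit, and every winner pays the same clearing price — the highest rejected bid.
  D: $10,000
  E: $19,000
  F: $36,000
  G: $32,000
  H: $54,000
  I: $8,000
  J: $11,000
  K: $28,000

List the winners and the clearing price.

H, F, G; each pays $28,000

Ordering the bids: 54,000 (H), 36,000 (F), 32,000 (G), 28,000 (K), 19,000 (E), …
Top 3: H, F, G.
Highest unsuccessful bid: $28,000 → clearing price.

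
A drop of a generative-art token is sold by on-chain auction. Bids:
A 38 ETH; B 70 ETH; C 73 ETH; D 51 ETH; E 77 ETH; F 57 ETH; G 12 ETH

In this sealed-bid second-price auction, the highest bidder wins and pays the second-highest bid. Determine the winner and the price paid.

Rule: the highest bidder wins and pays the second-highest bid.
Bids ranked: 77 (E) > 73 (C) > 70 (B) > 57 (F) > 51 (D) > 38 (A) > …
Second-price: E pays C's bid of 73 ETH.

E pays 73 ETH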